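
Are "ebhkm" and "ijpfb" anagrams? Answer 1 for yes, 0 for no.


Strings: "ebhkm", "ijpfb"
Sorted first:  behkm
Sorted second: bfijp
Differ at position 1: 'e' vs 'f' => not anagrams

0


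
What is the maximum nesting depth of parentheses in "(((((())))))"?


Input: "(((((())))))"
Tracking depth:
  Position 0 '(': depth becomes 1
  Position 1 '(': depth becomes 2
  Position 2 '(': depth becomes 3
  Position 3 '(': depth becomes 4
  Position 4 '(': depth becomes 5
  Position 5 '(': depth becomes 6
  Position 6 ')': depth becomes 5
  Position 7 ')': depth becomes 4
  Position 8 ')': depth becomes 3
  Position 9 ')': depth becomes 2
  Position 10 ')': depth becomes 1
  Position 11 ')': depth becomes 0
Maximum depth reached: 6

6


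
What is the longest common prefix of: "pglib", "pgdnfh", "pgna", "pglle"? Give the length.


Words: pglib, pgdnfh, pgna, pglle
  Position 0: all 'p' => match
  Position 1: all 'g' => match
  Position 2: ('l', 'd', 'n', 'l') => mismatch, stop
LCP = "pg" (length 2)

2


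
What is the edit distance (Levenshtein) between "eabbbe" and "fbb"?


Computing edit distance: "eabbbe" -> "fbb"
DP table:
           f    b    b
      0    1    2    3
  e   1    1    2    3
  a   2    2    2    3
  b   3    3    2    2
  b   4    4    3    2
  b   5    5    4    3
  e   6    6    5    4
Edit distance = dp[6][3] = 4

4


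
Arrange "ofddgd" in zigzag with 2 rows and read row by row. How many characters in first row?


Zigzag "ofddgd" into 2 rows:
Placing characters:
  'o' => row 0
  'f' => row 1
  'd' => row 0
  'd' => row 1
  'g' => row 0
  'd' => row 1
Rows:
  Row 0: "odg"
  Row 1: "fdd"
First row length: 3

3


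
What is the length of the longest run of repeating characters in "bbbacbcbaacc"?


Input: "bbbacbcbaacc"
Scanning for longest run:
  Position 1 ('b'): continues run of 'b', length=2
  Position 2 ('b'): continues run of 'b', length=3
  Position 3 ('a'): new char, reset run to 1
  Position 4 ('c'): new char, reset run to 1
  Position 5 ('b'): new char, reset run to 1
  Position 6 ('c'): new char, reset run to 1
  Position 7 ('b'): new char, reset run to 1
  Position 8 ('a'): new char, reset run to 1
  Position 9 ('a'): continues run of 'a', length=2
  Position 10 ('c'): new char, reset run to 1
  Position 11 ('c'): continues run of 'c', length=2
Longest run: 'b' with length 3

3


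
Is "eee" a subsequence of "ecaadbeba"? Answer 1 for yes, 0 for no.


Check if "eee" is a subsequence of "ecaadbeba"
Greedy scan:
  Position 0 ('e'): matches sub[0] = 'e'
  Position 1 ('c'): no match needed
  Position 2 ('a'): no match needed
  Position 3 ('a'): no match needed
  Position 4 ('d'): no match needed
  Position 5 ('b'): no match needed
  Position 6 ('e'): matches sub[1] = 'e'
  Position 7 ('b'): no match needed
  Position 8 ('a'): no match needed
Only matched 2/3 characters => not a subsequence

0


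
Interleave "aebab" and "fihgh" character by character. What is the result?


Interleaving "aebab" and "fihgh":
  Position 0: 'a' from first, 'f' from second => "af"
  Position 1: 'e' from first, 'i' from second => "ei"
  Position 2: 'b' from first, 'h' from second => "bh"
  Position 3: 'a' from first, 'g' from second => "ag"
  Position 4: 'b' from first, 'h' from second => "bh"
Result: afeibhagbh

afeibhagbh


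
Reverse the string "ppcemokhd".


Input: ppcemokhd
Reading characters right to left:
  Position 8: 'd'
  Position 7: 'h'
  Position 6: 'k'
  Position 5: 'o'
  Position 4: 'm'
  Position 3: 'e'
  Position 2: 'c'
  Position 1: 'p'
  Position 0: 'p'
Reversed: dhkomecpp

dhkomecpp


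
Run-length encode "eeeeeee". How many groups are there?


Input: eeeeeee
Scanning for consecutive runs:
  Group 1: 'e' x 7 (positions 0-6)
Total groups: 1

1


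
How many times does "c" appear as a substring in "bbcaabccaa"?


Searching for "c" in "bbcaabccaa"
Scanning each position:
  Position 0: "b" => no
  Position 1: "b" => no
  Position 2: "c" => MATCH
  Position 3: "a" => no
  Position 4: "a" => no
  Position 5: "b" => no
  Position 6: "c" => MATCH
  Position 7: "c" => MATCH
  Position 8: "a" => no
  Position 9: "a" => no
Total occurrences: 3

3


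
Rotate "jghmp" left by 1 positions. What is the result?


Input: "jghmp", rotate left by 1
First 1 characters: "j"
Remaining characters: "ghmp"
Concatenate remaining + first: "ghmp" + "j" = "ghmpj"

ghmpj


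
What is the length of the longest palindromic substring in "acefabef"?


Input: "acefabef"
Checking substrings for palindromes:
  No multi-char palindromic substrings found
Longest palindromic substring: "a" with length 1

1


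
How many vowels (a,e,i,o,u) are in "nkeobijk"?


Input: nkeobijk
Checking each character:
  'n' at position 0: consonant
  'k' at position 1: consonant
  'e' at position 2: vowel (running total: 1)
  'o' at position 3: vowel (running total: 2)
  'b' at position 4: consonant
  'i' at position 5: vowel (running total: 3)
  'j' at position 6: consonant
  'k' at position 7: consonant
Total vowels: 3

3


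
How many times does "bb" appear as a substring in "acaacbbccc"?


Searching for "bb" in "acaacbbccc"
Scanning each position:
  Position 0: "ac" => no
  Position 1: "ca" => no
  Position 2: "aa" => no
  Position 3: "ac" => no
  Position 4: "cb" => no
  Position 5: "bb" => MATCH
  Position 6: "bc" => no
  Position 7: "cc" => no
  Position 8: "cc" => no
Total occurrences: 1

1


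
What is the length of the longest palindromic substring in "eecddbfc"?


Input: "eecddbfc"
Checking substrings for palindromes:
  [0:2] "ee" (len 2) => palindrome
  [3:5] "dd" (len 2) => palindrome
Longest palindromic substring: "ee" with length 2

2


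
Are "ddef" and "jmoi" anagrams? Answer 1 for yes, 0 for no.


Strings: "ddef", "jmoi"
Sorted first:  ddef
Sorted second: ijmo
Differ at position 0: 'd' vs 'i' => not anagrams

0


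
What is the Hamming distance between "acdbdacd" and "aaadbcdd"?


Comparing "acdbdacd" and "aaadbcdd" position by position:
  Position 0: 'a' vs 'a' => same
  Position 1: 'c' vs 'a' => differ
  Position 2: 'd' vs 'a' => differ
  Position 3: 'b' vs 'd' => differ
  Position 4: 'd' vs 'b' => differ
  Position 5: 'a' vs 'c' => differ
  Position 6: 'c' vs 'd' => differ
  Position 7: 'd' vs 'd' => same
Total differences (Hamming distance): 6

6


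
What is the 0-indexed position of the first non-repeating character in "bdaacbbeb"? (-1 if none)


Input: bdaacbbeb
Character frequencies:
  'a': 2
  'b': 4
  'c': 1
  'd': 1
  'e': 1
Scanning left to right for freq == 1:
  Position 0 ('b'): freq=4, skip
  Position 1 ('d'): unique! => answer = 1

1


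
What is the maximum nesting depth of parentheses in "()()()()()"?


Input: "()()()()()"
Tracking depth:
  Position 0 '(': depth becomes 1
  Position 1 ')': depth becomes 0
  Position 2 '(': depth becomes 1
  Position 3 ')': depth becomes 0
  Position 4 '(': depth becomes 1
  Position 5 ')': depth becomes 0
  Position 6 '(': depth becomes 1
  Position 7 ')': depth becomes 0
  Position 8 '(': depth becomes 1
  Position 9 ')': depth becomes 0
Maximum depth reached: 1

1


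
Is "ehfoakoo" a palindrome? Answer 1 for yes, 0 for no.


Input: ehfoakoo
Reversed: ookaofhe
  Compare pos 0 ('e') with pos 7 ('o'): MISMATCH
  Compare pos 1 ('h') with pos 6 ('o'): MISMATCH
  Compare pos 2 ('f') with pos 5 ('k'): MISMATCH
  Compare pos 3 ('o') with pos 4 ('a'): MISMATCH
Result: not a palindrome

0


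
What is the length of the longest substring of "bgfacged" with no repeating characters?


Input: "bgfacged"
Sliding window (track last position of each char):
  Position 0 ('b'): window [0,0] length 1 -- new best
  Position 1 ('g'): window [0,1] length 2 -- new best
  Position 2 ('f'): window [0,2] length 3 -- new best
  Position 3 ('a'): window [0,3] length 4 -- new best
  Position 4 ('c'): window [0,4] length 5 -- new best
  Position 5 ('g'): repeat (last at 1), move window start to 2
  Position 5 ('g'): window [2,5] length 4
  Position 6 ('e'): window [2,6] length 5
  Position 7 ('d'): window [2,7] length 6 -- new best
Longest substring with no repeats: "facged" with length 6

6


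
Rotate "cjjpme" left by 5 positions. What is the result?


Input: "cjjpme", rotate left by 5
First 5 characters: "cjjpm"
Remaining characters: "e"
Concatenate remaining + first: "e" + "cjjpm" = "ecjjpm"

ecjjpm


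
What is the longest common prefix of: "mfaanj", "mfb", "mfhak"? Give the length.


Words: mfaanj, mfb, mfhak
  Position 0: all 'm' => match
  Position 1: all 'f' => match
  Position 2: ('a', 'b', 'h') => mismatch, stop
LCP = "mf" (length 2)

2


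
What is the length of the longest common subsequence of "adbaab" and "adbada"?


LCS of "adbaab" and "adbada"
DP table:
           a    d    b    a    d    a
      0    0    0    0    0    0    0
  a   0    1    1    1    1    1    1
  d   0    1    2    2    2    2    2
  b   0    1    2    3    3    3    3
  a   0    1    2    3    4    4    4
  a   0    1    2    3    4    4    5
  b   0    1    2    3    4    4    5
LCS length = dp[6][6] = 5

5


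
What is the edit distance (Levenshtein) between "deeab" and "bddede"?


Computing edit distance: "deeab" -> "bddede"
DP table:
           b    d    d    e    d    e
      0    1    2    3    4    5    6
  d   1    1    1    2    3    4    5
  e   2    2    2    2    2    3    4
  e   3    3    3    3    2    3    3
  a   4    4    4    4    3    3    4
  b   5    4    5    5    4    4    4
Edit distance = dp[5][6] = 4

4


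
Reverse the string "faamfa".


Input: faamfa
Reading characters right to left:
  Position 5: 'a'
  Position 4: 'f'
  Position 3: 'm'
  Position 2: 'a'
  Position 1: 'a'
  Position 0: 'f'
Reversed: afmaaf

afmaaf


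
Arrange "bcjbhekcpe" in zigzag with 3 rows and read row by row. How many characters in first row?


Zigzag "bcjbhekcpe" into 3 rows:
Placing characters:
  'b' => row 0
  'c' => row 1
  'j' => row 2
  'b' => row 1
  'h' => row 0
  'e' => row 1
  'k' => row 2
  'c' => row 1
  'p' => row 0
  'e' => row 1
Rows:
  Row 0: "bhp"
  Row 1: "cbece"
  Row 2: "jk"
First row length: 3

3


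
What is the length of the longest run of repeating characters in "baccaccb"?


Input: "baccaccb"
Scanning for longest run:
  Position 1 ('a'): new char, reset run to 1
  Position 2 ('c'): new char, reset run to 1
  Position 3 ('c'): continues run of 'c', length=2
  Position 4 ('a'): new char, reset run to 1
  Position 5 ('c'): new char, reset run to 1
  Position 6 ('c'): continues run of 'c', length=2
  Position 7 ('b'): new char, reset run to 1
Longest run: 'c' with length 2

2


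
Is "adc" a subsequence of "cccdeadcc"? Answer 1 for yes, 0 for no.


Check if "adc" is a subsequence of "cccdeadcc"
Greedy scan:
  Position 0 ('c'): no match needed
  Position 1 ('c'): no match needed
  Position 2 ('c'): no match needed
  Position 3 ('d'): no match needed
  Position 4 ('e'): no match needed
  Position 5 ('a'): matches sub[0] = 'a'
  Position 6 ('d'): matches sub[1] = 'd'
  Position 7 ('c'): matches sub[2] = 'c'
  Position 8 ('c'): no match needed
All 3 characters matched => is a subsequence

1


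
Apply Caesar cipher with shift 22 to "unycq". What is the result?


Caesar cipher: shift "unycq" by 22
  'u' (pos 20) + 22 = pos 16 = 'q'
  'n' (pos 13) + 22 = pos 9 = 'j'
  'y' (pos 24) + 22 = pos 20 = 'u'
  'c' (pos 2) + 22 = pos 24 = 'y'
  'q' (pos 16) + 22 = pos 12 = 'm'
Result: qjuym

qjuym


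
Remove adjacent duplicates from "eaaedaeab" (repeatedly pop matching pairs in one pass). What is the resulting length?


Input: eaaedaeab
Stack-based adjacent duplicate removal:
  Read 'e': push. Stack: e
  Read 'a': push. Stack: ea
  Read 'a': matches stack top 'a' => pop. Stack: e
  Read 'e': matches stack top 'e' => pop. Stack: (empty)
  Read 'd': push. Stack: d
  Read 'a': push. Stack: da
  Read 'e': push. Stack: dae
  Read 'a': push. Stack: daea
  Read 'b': push. Stack: daeab
Final stack: "daeab" (length 5)

5


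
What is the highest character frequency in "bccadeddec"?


Input: bccadeddec
Character counts:
  'a': 1
  'b': 1
  'c': 3
  'd': 3
  'e': 2
Maximum frequency: 3

3


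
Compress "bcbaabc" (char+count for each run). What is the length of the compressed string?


Input: bcbaabc
Runs:
  'b' x 1 => "b1"
  'c' x 1 => "c1"
  'b' x 1 => "b1"
  'a' x 2 => "a2"
  'b' x 1 => "b1"
  'c' x 1 => "c1"
Compressed: "b1c1b1a2b1c1"
Compressed length: 12

12


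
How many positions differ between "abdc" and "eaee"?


Comparing "abdc" and "eaee" position by position:
  Position 0: 'a' vs 'e' => DIFFER
  Position 1: 'b' vs 'a' => DIFFER
  Position 2: 'd' vs 'e' => DIFFER
  Position 3: 'c' vs 'e' => DIFFER
Positions that differ: 4

4


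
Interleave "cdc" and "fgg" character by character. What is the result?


Interleaving "cdc" and "fgg":
  Position 0: 'c' from first, 'f' from second => "cf"
  Position 1: 'd' from first, 'g' from second => "dg"
  Position 2: 'c' from first, 'g' from second => "cg"
Result: cfdgcg

cfdgcg


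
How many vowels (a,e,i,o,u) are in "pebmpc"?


Input: pebmpc
Checking each character:
  'p' at position 0: consonant
  'e' at position 1: vowel (running total: 1)
  'b' at position 2: consonant
  'm' at position 3: consonant
  'p' at position 4: consonant
  'c' at position 5: consonant
Total vowels: 1

1


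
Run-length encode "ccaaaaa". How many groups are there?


Input: ccaaaaa
Scanning for consecutive runs:
  Group 1: 'c' x 2 (positions 0-1)
  Group 2: 'a' x 5 (positions 2-6)
Total groups: 2

2


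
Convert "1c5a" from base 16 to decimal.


Input: "1c5a" in base 16
Positional expansion:
  Digit '1' (value 1) x 16^3 = 4096
  Digit 'c' (value 12) x 16^2 = 3072
  Digit '5' (value 5) x 16^1 = 80
  Digit 'a' (value 10) x 16^0 = 10
Sum = 7258

7258


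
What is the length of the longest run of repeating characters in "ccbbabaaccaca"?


Input: "ccbbabaaccaca"
Scanning for longest run:
  Position 1 ('c'): continues run of 'c', length=2
  Position 2 ('b'): new char, reset run to 1
  Position 3 ('b'): continues run of 'b', length=2
  Position 4 ('a'): new char, reset run to 1
  Position 5 ('b'): new char, reset run to 1
  Position 6 ('a'): new char, reset run to 1
  Position 7 ('a'): continues run of 'a', length=2
  Position 8 ('c'): new char, reset run to 1
  Position 9 ('c'): continues run of 'c', length=2
  Position 10 ('a'): new char, reset run to 1
  Position 11 ('c'): new char, reset run to 1
  Position 12 ('a'): new char, reset run to 1
Longest run: 'c' with length 2

2


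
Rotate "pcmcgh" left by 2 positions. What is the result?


Input: "pcmcgh", rotate left by 2
First 2 characters: "pc"
Remaining characters: "mcgh"
Concatenate remaining + first: "mcgh" + "pc" = "mcghpc"

mcghpc


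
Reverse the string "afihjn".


Input: afihjn
Reading characters right to left:
  Position 5: 'n'
  Position 4: 'j'
  Position 3: 'h'
  Position 2: 'i'
  Position 1: 'f'
  Position 0: 'a'
Reversed: njhifa

njhifa


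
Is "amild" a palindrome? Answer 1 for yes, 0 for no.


Input: amild
Reversed: dlima
  Compare pos 0 ('a') with pos 4 ('d'): MISMATCH
  Compare pos 1 ('m') with pos 3 ('l'): MISMATCH
Result: not a palindrome

0


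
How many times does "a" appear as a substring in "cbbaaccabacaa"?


Searching for "a" in "cbbaaccabacaa"
Scanning each position:
  Position 0: "c" => no
  Position 1: "b" => no
  Position 2: "b" => no
  Position 3: "a" => MATCH
  Position 4: "a" => MATCH
  Position 5: "c" => no
  Position 6: "c" => no
  Position 7: "a" => MATCH
  Position 8: "b" => no
  Position 9: "a" => MATCH
  Position 10: "c" => no
  Position 11: "a" => MATCH
  Position 12: "a" => MATCH
Total occurrences: 6

6


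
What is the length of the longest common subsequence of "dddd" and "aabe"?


LCS of "dddd" and "aabe"
DP table:
           a    a    b    e
      0    0    0    0    0
  d   0    0    0    0    0
  d   0    0    0    0    0
  d   0    0    0    0    0
  d   0    0    0    0    0
LCS length = dp[4][4] = 0

0


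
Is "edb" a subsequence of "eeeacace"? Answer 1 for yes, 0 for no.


Check if "edb" is a subsequence of "eeeacace"
Greedy scan:
  Position 0 ('e'): matches sub[0] = 'e'
  Position 1 ('e'): no match needed
  Position 2 ('e'): no match needed
  Position 3 ('a'): no match needed
  Position 4 ('c'): no match needed
  Position 5 ('a'): no match needed
  Position 6 ('c'): no match needed
  Position 7 ('e'): no match needed
Only matched 1/3 characters => not a subsequence

0


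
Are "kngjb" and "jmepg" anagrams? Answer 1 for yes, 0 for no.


Strings: "kngjb", "jmepg"
Sorted first:  bgjkn
Sorted second: egjmp
Differ at position 0: 'b' vs 'e' => not anagrams

0


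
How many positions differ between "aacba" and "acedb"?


Comparing "aacba" and "acedb" position by position:
  Position 0: 'a' vs 'a' => same
  Position 1: 'a' vs 'c' => DIFFER
  Position 2: 'c' vs 'e' => DIFFER
  Position 3: 'b' vs 'd' => DIFFER
  Position 4: 'a' vs 'b' => DIFFER
Positions that differ: 4

4


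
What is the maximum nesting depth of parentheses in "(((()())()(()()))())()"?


Input: "(((()())()(()()))())()"
Tracking depth:
  Position 0 '(': depth becomes 1
  Position 1 '(': depth becomes 2
  Position 2 '(': depth becomes 3
  Position 3 '(': depth becomes 4
  Position 4 ')': depth becomes 3
  Position 5 '(': depth becomes 4
  Position 6 ')': depth becomes 3
  Position 7 ')': depth becomes 2
  Position 8 '(': depth becomes 3
  Position 9 ')': depth becomes 2
  Position 10 '(': depth becomes 3
  Position 11 '(': depth becomes 4
  Position 12 ')': depth becomes 3
  Position 13 '(': depth becomes 4
  Position 14 ')': depth becomes 3
  Position 15 ')': depth becomes 2
  Position 16 ')': depth becomes 1
  Position 17 '(': depth becomes 2
  Position 18 ')': depth becomes 1
  Position 19 ')': depth becomes 0
  Position 20 '(': depth becomes 1
  Position 21 ')': depth becomes 0
Maximum depth reached: 4

4


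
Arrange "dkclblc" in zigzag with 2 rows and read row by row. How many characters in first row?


Zigzag "dkclblc" into 2 rows:
Placing characters:
  'd' => row 0
  'k' => row 1
  'c' => row 0
  'l' => row 1
  'b' => row 0
  'l' => row 1
  'c' => row 0
Rows:
  Row 0: "dcbc"
  Row 1: "kll"
First row length: 4

4


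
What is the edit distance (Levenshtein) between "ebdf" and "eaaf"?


Computing edit distance: "ebdf" -> "eaaf"
DP table:
           e    a    a    f
      0    1    2    3    4
  e   1    0    1    2    3
  b   2    1    1    2    3
  d   3    2    2    2    3
  f   4    3    3    3    2
Edit distance = dp[4][4] = 2

2


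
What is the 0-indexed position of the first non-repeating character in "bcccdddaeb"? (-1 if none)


Input: bcccdddaeb
Character frequencies:
  'a': 1
  'b': 2
  'c': 3
  'd': 3
  'e': 1
Scanning left to right for freq == 1:
  Position 0 ('b'): freq=2, skip
  Position 1 ('c'): freq=3, skip
  Position 2 ('c'): freq=3, skip
  Position 3 ('c'): freq=3, skip
  Position 4 ('d'): freq=3, skip
  Position 5 ('d'): freq=3, skip
  Position 6 ('d'): freq=3, skip
  Position 7 ('a'): unique! => answer = 7

7


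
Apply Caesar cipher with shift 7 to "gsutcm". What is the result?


Caesar cipher: shift "gsutcm" by 7
  'g' (pos 6) + 7 = pos 13 = 'n'
  's' (pos 18) + 7 = pos 25 = 'z'
  'u' (pos 20) + 7 = pos 1 = 'b'
  't' (pos 19) + 7 = pos 0 = 'a'
  'c' (pos 2) + 7 = pos 9 = 'j'
  'm' (pos 12) + 7 = pos 19 = 't'
Result: nzbajt

nzbajt


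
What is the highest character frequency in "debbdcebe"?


Input: debbdcebe
Character counts:
  'b': 3
  'c': 1
  'd': 2
  'e': 3
Maximum frequency: 3

3


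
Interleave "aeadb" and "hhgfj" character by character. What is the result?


Interleaving "aeadb" and "hhgfj":
  Position 0: 'a' from first, 'h' from second => "ah"
  Position 1: 'e' from first, 'h' from second => "eh"
  Position 2: 'a' from first, 'g' from second => "ag"
  Position 3: 'd' from first, 'f' from second => "df"
  Position 4: 'b' from first, 'j' from second => "bj"
Result: ahehagdfbj

ahehagdfbj


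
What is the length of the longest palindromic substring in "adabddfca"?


Input: "adabddfca"
Checking substrings for palindromes:
  [0:3] "ada" (len 3) => palindrome
  [4:6] "dd" (len 2) => palindrome
Longest palindromic substring: "ada" with length 3

3


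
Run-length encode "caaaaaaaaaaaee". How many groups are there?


Input: caaaaaaaaaaaee
Scanning for consecutive runs:
  Group 1: 'c' x 1 (positions 0-0)
  Group 2: 'a' x 11 (positions 1-11)
  Group 3: 'e' x 2 (positions 12-13)
Total groups: 3

3


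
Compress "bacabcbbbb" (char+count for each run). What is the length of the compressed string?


Input: bacabcbbbb
Runs:
  'b' x 1 => "b1"
  'a' x 1 => "a1"
  'c' x 1 => "c1"
  'a' x 1 => "a1"
  'b' x 1 => "b1"
  'c' x 1 => "c1"
  'b' x 4 => "b4"
Compressed: "b1a1c1a1b1c1b4"
Compressed length: 14

14


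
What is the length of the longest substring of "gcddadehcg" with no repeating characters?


Input: "gcddadehcg"
Sliding window (track last position of each char):
  Position 0 ('g'): window [0,0] length 1 -- new best
  Position 1 ('c'): window [0,1] length 2 -- new best
  Position 2 ('d'): window [0,2] length 3 -- new best
  Position 3 ('d'): repeat (last at 2), move window start to 3
  Position 3 ('d'): window [3,3] length 1
  Position 4 ('a'): window [3,4] length 2
  Position 5 ('d'): repeat (last at 3), move window start to 4
  Position 5 ('d'): window [4,5] length 2
  Position 6 ('e'): window [4,6] length 3
  Position 7 ('h'): window [4,7] length 4 -- new best
  Position 8 ('c'): window [4,8] length 5 -- new best
  Position 9 ('g'): window [4,9] length 6 -- new best
Longest substring with no repeats: "adehcg" with length 6

6


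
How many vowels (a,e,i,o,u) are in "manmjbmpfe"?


Input: manmjbmpfe
Checking each character:
  'm' at position 0: consonant
  'a' at position 1: vowel (running total: 1)
  'n' at position 2: consonant
  'm' at position 3: consonant
  'j' at position 4: consonant
  'b' at position 5: consonant
  'm' at position 6: consonant
  'p' at position 7: consonant
  'f' at position 8: consonant
  'e' at position 9: vowel (running total: 2)
Total vowels: 2

2


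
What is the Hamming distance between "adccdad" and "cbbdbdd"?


Comparing "adccdad" and "cbbdbdd" position by position:
  Position 0: 'a' vs 'c' => differ
  Position 1: 'd' vs 'b' => differ
  Position 2: 'c' vs 'b' => differ
  Position 3: 'c' vs 'd' => differ
  Position 4: 'd' vs 'b' => differ
  Position 5: 'a' vs 'd' => differ
  Position 6: 'd' vs 'd' => same
Total differences (Hamming distance): 6

6


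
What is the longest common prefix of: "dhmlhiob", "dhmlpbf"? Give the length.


Words: dhmlhiob, dhmlpbf
  Position 0: all 'd' => match
  Position 1: all 'h' => match
  Position 2: all 'm' => match
  Position 3: all 'l' => match
  Position 4: ('h', 'p') => mismatch, stop
LCP = "dhml" (length 4)

4


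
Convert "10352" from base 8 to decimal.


Input: "10352" in base 8
Positional expansion:
  Digit '1' (value 1) x 8^4 = 4096
  Digit '0' (value 0) x 8^3 = 0
  Digit '3' (value 3) x 8^2 = 192
  Digit '5' (value 5) x 8^1 = 40
  Digit '2' (value 2) x 8^0 = 2
Sum = 4330

4330


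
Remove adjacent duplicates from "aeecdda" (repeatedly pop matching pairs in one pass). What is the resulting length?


Input: aeecdda
Stack-based adjacent duplicate removal:
  Read 'a': push. Stack: a
  Read 'e': push. Stack: ae
  Read 'e': matches stack top 'e' => pop. Stack: a
  Read 'c': push. Stack: ac
  Read 'd': push. Stack: acd
  Read 'd': matches stack top 'd' => pop. Stack: ac
  Read 'a': push. Stack: aca
Final stack: "aca" (length 3)

3


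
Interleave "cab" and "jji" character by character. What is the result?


Interleaving "cab" and "jji":
  Position 0: 'c' from first, 'j' from second => "cj"
  Position 1: 'a' from first, 'j' from second => "aj"
  Position 2: 'b' from first, 'i' from second => "bi"
Result: cjajbi

cjajbi


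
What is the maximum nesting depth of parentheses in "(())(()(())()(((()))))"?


Input: "(())(()(())()(((()))))"
Tracking depth:
  Position 0 '(': depth becomes 1
  Position 1 '(': depth becomes 2
  Position 2 ')': depth becomes 1
  Position 3 ')': depth becomes 0
  Position 4 '(': depth becomes 1
  Position 5 '(': depth becomes 2
  Position 6 ')': depth becomes 1
  Position 7 '(': depth becomes 2
  Position 8 '(': depth becomes 3
  Position 9 ')': depth becomes 2
  Position 10 ')': depth becomes 1
  Position 11 '(': depth becomes 2
  Position 12 ')': depth becomes 1
  Position 13 '(': depth becomes 2
  Position 14 '(': depth becomes 3
  Position 15 '(': depth becomes 4
  Position 16 '(': depth becomes 5
  Position 17 ')': depth becomes 4
  Position 18 ')': depth becomes 3
  Position 19 ')': depth becomes 2
  Position 20 ')': depth becomes 1
  Position 21 ')': depth becomes 0
Maximum depth reached: 5

5


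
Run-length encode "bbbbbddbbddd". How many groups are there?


Input: bbbbbddbbddd
Scanning for consecutive runs:
  Group 1: 'b' x 5 (positions 0-4)
  Group 2: 'd' x 2 (positions 5-6)
  Group 3: 'b' x 2 (positions 7-8)
  Group 4: 'd' x 3 (positions 9-11)
Total groups: 4

4


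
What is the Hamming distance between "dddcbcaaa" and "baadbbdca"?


Comparing "dddcbcaaa" and "baadbbdca" position by position:
  Position 0: 'd' vs 'b' => differ
  Position 1: 'd' vs 'a' => differ
  Position 2: 'd' vs 'a' => differ
  Position 3: 'c' vs 'd' => differ
  Position 4: 'b' vs 'b' => same
  Position 5: 'c' vs 'b' => differ
  Position 6: 'a' vs 'd' => differ
  Position 7: 'a' vs 'c' => differ
  Position 8: 'a' vs 'a' => same
Total differences (Hamming distance): 7

7


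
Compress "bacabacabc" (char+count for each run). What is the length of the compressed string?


Input: bacabacabc
Runs:
  'b' x 1 => "b1"
  'a' x 1 => "a1"
  'c' x 1 => "c1"
  'a' x 1 => "a1"
  'b' x 1 => "b1"
  'a' x 1 => "a1"
  'c' x 1 => "c1"
  'a' x 1 => "a1"
  'b' x 1 => "b1"
  'c' x 1 => "c1"
Compressed: "b1a1c1a1b1a1c1a1b1c1"
Compressed length: 20

20


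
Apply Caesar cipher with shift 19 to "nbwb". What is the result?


Caesar cipher: shift "nbwb" by 19
  'n' (pos 13) + 19 = pos 6 = 'g'
  'b' (pos 1) + 19 = pos 20 = 'u'
  'w' (pos 22) + 19 = pos 15 = 'p'
  'b' (pos 1) + 19 = pos 20 = 'u'
Result: gupu

gupu


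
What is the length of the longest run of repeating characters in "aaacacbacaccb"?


Input: "aaacacbacaccb"
Scanning for longest run:
  Position 1 ('a'): continues run of 'a', length=2
  Position 2 ('a'): continues run of 'a', length=3
  Position 3 ('c'): new char, reset run to 1
  Position 4 ('a'): new char, reset run to 1
  Position 5 ('c'): new char, reset run to 1
  Position 6 ('b'): new char, reset run to 1
  Position 7 ('a'): new char, reset run to 1
  Position 8 ('c'): new char, reset run to 1
  Position 9 ('a'): new char, reset run to 1
  Position 10 ('c'): new char, reset run to 1
  Position 11 ('c'): continues run of 'c', length=2
  Position 12 ('b'): new char, reset run to 1
Longest run: 'a' with length 3

3


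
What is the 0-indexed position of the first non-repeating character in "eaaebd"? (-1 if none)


Input: eaaebd
Character frequencies:
  'a': 2
  'b': 1
  'd': 1
  'e': 2
Scanning left to right for freq == 1:
  Position 0 ('e'): freq=2, skip
  Position 1 ('a'): freq=2, skip
  Position 2 ('a'): freq=2, skip
  Position 3 ('e'): freq=2, skip
  Position 4 ('b'): unique! => answer = 4

4


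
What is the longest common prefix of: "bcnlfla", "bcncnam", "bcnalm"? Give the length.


Words: bcnlfla, bcncnam, bcnalm
  Position 0: all 'b' => match
  Position 1: all 'c' => match
  Position 2: all 'n' => match
  Position 3: ('l', 'c', 'a') => mismatch, stop
LCP = "bcn" (length 3)

3


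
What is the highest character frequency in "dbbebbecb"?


Input: dbbebbecb
Character counts:
  'b': 5
  'c': 1
  'd': 1
  'e': 2
Maximum frequency: 5

5


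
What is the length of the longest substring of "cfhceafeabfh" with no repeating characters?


Input: "cfhceafeabfh"
Sliding window (track last position of each char):
  Position 0 ('c'): window [0,0] length 1 -- new best
  Position 1 ('f'): window [0,1] length 2 -- new best
  Position 2 ('h'): window [0,2] length 3 -- new best
  Position 3 ('c'): repeat (last at 0), move window start to 1
  Position 3 ('c'): window [1,3] length 3
  Position 4 ('e'): window [1,4] length 4 -- new best
  Position 5 ('a'): window [1,5] length 5 -- new best
  Position 6 ('f'): repeat (last at 1), move window start to 2
  Position 6 ('f'): window [2,6] length 5
  Position 7 ('e'): repeat (last at 4), move window start to 5
  Position 7 ('e'): window [5,7] length 3
  Position 8 ('a'): repeat (last at 5), move window start to 6
  Position 8 ('a'): window [6,8] length 3
  Position 9 ('b'): window [6,9] length 4
  Position 10 ('f'): repeat (last at 6), move window start to 7
  Position 10 ('f'): window [7,10] length 4
  Position 11 ('h'): window [7,11] length 5
Longest substring with no repeats: "fhcea" with length 5

5


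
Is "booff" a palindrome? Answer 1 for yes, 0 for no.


Input: booff
Reversed: ffoob
  Compare pos 0 ('b') with pos 4 ('f'): MISMATCH
  Compare pos 1 ('o') with pos 3 ('f'): MISMATCH
Result: not a palindrome

0


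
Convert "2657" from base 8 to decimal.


Input: "2657" in base 8
Positional expansion:
  Digit '2' (value 2) x 8^3 = 1024
  Digit '6' (value 6) x 8^2 = 384
  Digit '5' (value 5) x 8^1 = 40
  Digit '7' (value 7) x 8^0 = 7
Sum = 1455

1455


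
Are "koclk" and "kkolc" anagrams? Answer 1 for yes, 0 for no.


Strings: "koclk", "kkolc"
Sorted first:  ckklo
Sorted second: ckklo
Sorted forms match => anagrams

1


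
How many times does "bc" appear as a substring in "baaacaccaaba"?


Searching for "bc" in "baaacaccaaba"
Scanning each position:
  Position 0: "ba" => no
  Position 1: "aa" => no
  Position 2: "aa" => no
  Position 3: "ac" => no
  Position 4: "ca" => no
  Position 5: "ac" => no
  Position 6: "cc" => no
  Position 7: "ca" => no
  Position 8: "aa" => no
  Position 9: "ab" => no
  Position 10: "ba" => no
Total occurrences: 0

0


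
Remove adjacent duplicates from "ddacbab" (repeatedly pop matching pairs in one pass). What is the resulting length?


Input: ddacbab
Stack-based adjacent duplicate removal:
  Read 'd': push. Stack: d
  Read 'd': matches stack top 'd' => pop. Stack: (empty)
  Read 'a': push. Stack: a
  Read 'c': push. Stack: ac
  Read 'b': push. Stack: acb
  Read 'a': push. Stack: acba
  Read 'b': push. Stack: acbab
Final stack: "acbab" (length 5)

5


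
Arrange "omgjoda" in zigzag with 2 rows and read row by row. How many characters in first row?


Zigzag "omgjoda" into 2 rows:
Placing characters:
  'o' => row 0
  'm' => row 1
  'g' => row 0
  'j' => row 1
  'o' => row 0
  'd' => row 1
  'a' => row 0
Rows:
  Row 0: "ogoa"
  Row 1: "mjd"
First row length: 4

4


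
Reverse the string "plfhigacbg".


Input: plfhigacbg
Reading characters right to left:
  Position 9: 'g'
  Position 8: 'b'
  Position 7: 'c'
  Position 6: 'a'
  Position 5: 'g'
  Position 4: 'i'
  Position 3: 'h'
  Position 2: 'f'
  Position 1: 'l'
  Position 0: 'p'
Reversed: gbcagihflp

gbcagihflp


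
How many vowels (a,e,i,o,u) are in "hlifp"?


Input: hlifp
Checking each character:
  'h' at position 0: consonant
  'l' at position 1: consonant
  'i' at position 2: vowel (running total: 1)
  'f' at position 3: consonant
  'p' at position 4: consonant
Total vowels: 1

1


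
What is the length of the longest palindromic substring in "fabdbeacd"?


Input: "fabdbeacd"
Checking substrings for palindromes:
  [2:5] "bdb" (len 3) => palindrome
Longest palindromic substring: "bdb" with length 3

3


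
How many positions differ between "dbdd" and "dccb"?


Comparing "dbdd" and "dccb" position by position:
  Position 0: 'd' vs 'd' => same
  Position 1: 'b' vs 'c' => DIFFER
  Position 2: 'd' vs 'c' => DIFFER
  Position 3: 'd' vs 'b' => DIFFER
Positions that differ: 3

3


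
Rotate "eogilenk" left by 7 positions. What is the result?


Input: "eogilenk", rotate left by 7
First 7 characters: "eogilen"
Remaining characters: "k"
Concatenate remaining + first: "k" + "eogilen" = "keogilen"

keogilen


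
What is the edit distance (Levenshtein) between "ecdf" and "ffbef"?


Computing edit distance: "ecdf" -> "ffbef"
DP table:
           f    f    b    e    f
      0    1    2    3    4    5
  e   1    1    2    3    3    4
  c   2    2    2    3    4    4
  d   3    3    3    3    4    5
  f   4    3    3    4    4    4
Edit distance = dp[4][5] = 4

4


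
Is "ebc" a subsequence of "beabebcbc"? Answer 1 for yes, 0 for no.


Check if "ebc" is a subsequence of "beabebcbc"
Greedy scan:
  Position 0 ('b'): no match needed
  Position 1 ('e'): matches sub[0] = 'e'
  Position 2 ('a'): no match needed
  Position 3 ('b'): matches sub[1] = 'b'
  Position 4 ('e'): no match needed
  Position 5 ('b'): no match needed
  Position 6 ('c'): matches sub[2] = 'c'
  Position 7 ('b'): no match needed
  Position 8 ('c'): no match needed
All 3 characters matched => is a subsequence

1


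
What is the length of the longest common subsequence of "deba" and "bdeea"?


LCS of "deba" and "bdeea"
DP table:
           b    d    e    e    a
      0    0    0    0    0    0
  d   0    0    1    1    1    1
  e   0    0    1    2    2    2
  b   0    1    1    2    2    2
  a   0    1    1    2    2    3
LCS length = dp[4][5] = 3

3


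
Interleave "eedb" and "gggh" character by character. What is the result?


Interleaving "eedb" and "gggh":
  Position 0: 'e' from first, 'g' from second => "eg"
  Position 1: 'e' from first, 'g' from second => "eg"
  Position 2: 'd' from first, 'g' from second => "dg"
  Position 3: 'b' from first, 'h' from second => "bh"
Result: egegdgbh

egegdgbh


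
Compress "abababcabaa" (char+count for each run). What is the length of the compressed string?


Input: abababcabaa
Runs:
  'a' x 1 => "a1"
  'b' x 1 => "b1"
  'a' x 1 => "a1"
  'b' x 1 => "b1"
  'a' x 1 => "a1"
  'b' x 1 => "b1"
  'c' x 1 => "c1"
  'a' x 1 => "a1"
  'b' x 1 => "b1"
  'a' x 2 => "a2"
Compressed: "a1b1a1b1a1b1c1a1b1a2"
Compressed length: 20

20


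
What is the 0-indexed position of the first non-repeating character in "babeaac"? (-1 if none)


Input: babeaac
Character frequencies:
  'a': 3
  'b': 2
  'c': 1
  'e': 1
Scanning left to right for freq == 1:
  Position 0 ('b'): freq=2, skip
  Position 1 ('a'): freq=3, skip
  Position 2 ('b'): freq=2, skip
  Position 3 ('e'): unique! => answer = 3

3


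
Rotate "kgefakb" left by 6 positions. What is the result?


Input: "kgefakb", rotate left by 6
First 6 characters: "kgefak"
Remaining characters: "b"
Concatenate remaining + first: "b" + "kgefak" = "bkgefak"

bkgefak


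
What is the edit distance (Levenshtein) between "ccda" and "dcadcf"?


Computing edit distance: "ccda" -> "dcadcf"
DP table:
           d    c    a    d    c    f
      0    1    2    3    4    5    6
  c   1    1    1    2    3    4    5
  c   2    2    1    2    3    3    4
  d   3    2    2    2    2    3    4
  a   4    3    3    2    3    3    4
Edit distance = dp[4][6] = 4

4


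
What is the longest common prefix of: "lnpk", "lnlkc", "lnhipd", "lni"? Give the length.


Words: lnpk, lnlkc, lnhipd, lni
  Position 0: all 'l' => match
  Position 1: all 'n' => match
  Position 2: ('p', 'l', 'h', 'i') => mismatch, stop
LCP = "ln" (length 2)

2


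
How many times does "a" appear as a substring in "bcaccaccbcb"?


Searching for "a" in "bcaccaccbcb"
Scanning each position:
  Position 0: "b" => no
  Position 1: "c" => no
  Position 2: "a" => MATCH
  Position 3: "c" => no
  Position 4: "c" => no
  Position 5: "a" => MATCH
  Position 6: "c" => no
  Position 7: "c" => no
  Position 8: "b" => no
  Position 9: "c" => no
  Position 10: "b" => no
Total occurrences: 2

2


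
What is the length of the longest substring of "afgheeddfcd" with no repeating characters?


Input: "afgheeddfcd"
Sliding window (track last position of each char):
  Position 0 ('a'): window [0,0] length 1 -- new best
  Position 1 ('f'): window [0,1] length 2 -- new best
  Position 2 ('g'): window [0,2] length 3 -- new best
  Position 3 ('h'): window [0,3] length 4 -- new best
  Position 4 ('e'): window [0,4] length 5 -- new best
  Position 5 ('e'): repeat (last at 4), move window start to 5
  Position 5 ('e'): window [5,5] length 1
  Position 6 ('d'): window [5,6] length 2
  Position 7 ('d'): repeat (last at 6), move window start to 7
  Position 7 ('d'): window [7,7] length 1
  Position 8 ('f'): window [7,8] length 2
  Position 9 ('c'): window [7,9] length 3
  Position 10 ('d'): repeat (last at 7), move window start to 8
  Position 10 ('d'): window [8,10] length 3
Longest substring with no repeats: "afghe" with length 5

5


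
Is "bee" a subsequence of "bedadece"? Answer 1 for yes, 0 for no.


Check if "bee" is a subsequence of "bedadece"
Greedy scan:
  Position 0 ('b'): matches sub[0] = 'b'
  Position 1 ('e'): matches sub[1] = 'e'
  Position 2 ('d'): no match needed
  Position 3 ('a'): no match needed
  Position 4 ('d'): no match needed
  Position 5 ('e'): matches sub[2] = 'e'
  Position 6 ('c'): no match needed
  Position 7 ('e'): no match needed
All 3 characters matched => is a subsequence

1


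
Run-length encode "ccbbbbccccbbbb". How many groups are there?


Input: ccbbbbccccbbbb
Scanning for consecutive runs:
  Group 1: 'c' x 2 (positions 0-1)
  Group 2: 'b' x 4 (positions 2-5)
  Group 3: 'c' x 4 (positions 6-9)
  Group 4: 'b' x 4 (positions 10-13)
Total groups: 4

4


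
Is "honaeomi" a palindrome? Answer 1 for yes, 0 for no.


Input: honaeomi
Reversed: imoeanoh
  Compare pos 0 ('h') with pos 7 ('i'): MISMATCH
  Compare pos 1 ('o') with pos 6 ('m'): MISMATCH
  Compare pos 2 ('n') with pos 5 ('o'): MISMATCH
  Compare pos 3 ('a') with pos 4 ('e'): MISMATCH
Result: not a palindrome

0


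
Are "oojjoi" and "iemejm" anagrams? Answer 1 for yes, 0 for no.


Strings: "oojjoi", "iemejm"
Sorted first:  ijjooo
Sorted second: eeijmm
Differ at position 0: 'i' vs 'e' => not anagrams

0


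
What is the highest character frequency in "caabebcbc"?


Input: caabebcbc
Character counts:
  'a': 2
  'b': 3
  'c': 3
  'e': 1
Maximum frequency: 3

3


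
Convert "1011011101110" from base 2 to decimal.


Input: "1011011101110" in base 2
Positional expansion:
  Digit '1' (value 1) x 2^12 = 4096
  Digit '0' (value 0) x 2^11 = 0
  Digit '1' (value 1) x 2^10 = 1024
  Digit '1' (value 1) x 2^9 = 512
  Digit '0' (value 0) x 2^8 = 0
  Digit '1' (value 1) x 2^7 = 128
  Digit '1' (value 1) x 2^6 = 64
  Digit '1' (value 1) x 2^5 = 32
  Digit '0' (value 0) x 2^4 = 0
  Digit '1' (value 1) x 2^3 = 8
  Digit '1' (value 1) x 2^2 = 4
  Digit '1' (value 1) x 2^1 = 2
  Digit '0' (value 0) x 2^0 = 0
Sum = 5870

5870


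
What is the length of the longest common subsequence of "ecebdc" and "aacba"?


LCS of "ecebdc" and "aacba"
DP table:
           a    a    c    b    a
      0    0    0    0    0    0
  e   0    0    0    0    0    0
  c   0    0    0    1    1    1
  e   0    0    0    1    1    1
  b   0    0    0    1    2    2
  d   0    0    0    1    2    2
  c   0    0    0    1    2    2
LCS length = dp[6][5] = 2

2


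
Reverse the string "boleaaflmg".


Input: boleaaflmg
Reading characters right to left:
  Position 9: 'g'
  Position 8: 'm'
  Position 7: 'l'
  Position 6: 'f'
  Position 5: 'a'
  Position 4: 'a'
  Position 3: 'e'
  Position 2: 'l'
  Position 1: 'o'
  Position 0: 'b'
Reversed: gmlfaaelob

gmlfaaelob


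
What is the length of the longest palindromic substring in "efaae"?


Input: "efaae"
Checking substrings for palindromes:
  [2:4] "aa" (len 2) => palindrome
Longest palindromic substring: "aa" with length 2

2


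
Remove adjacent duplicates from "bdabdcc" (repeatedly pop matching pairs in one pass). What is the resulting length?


Input: bdabdcc
Stack-based adjacent duplicate removal:
  Read 'b': push. Stack: b
  Read 'd': push. Stack: bd
  Read 'a': push. Stack: bda
  Read 'b': push. Stack: bdab
  Read 'd': push. Stack: bdabd
  Read 'c': push. Stack: bdabdc
  Read 'c': matches stack top 'c' => pop. Stack: bdabd
Final stack: "bdabd" (length 5)

5
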